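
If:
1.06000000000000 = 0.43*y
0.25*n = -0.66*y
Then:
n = -6.51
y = 2.47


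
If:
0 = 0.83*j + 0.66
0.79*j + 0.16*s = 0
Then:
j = -0.80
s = 3.93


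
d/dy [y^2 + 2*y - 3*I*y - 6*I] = 2*y + 2 - 3*I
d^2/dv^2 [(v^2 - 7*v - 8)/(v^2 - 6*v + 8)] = 2*(-v^3 - 48*v^2 + 312*v - 496)/(v^6 - 18*v^5 + 132*v^4 - 504*v^3 + 1056*v^2 - 1152*v + 512)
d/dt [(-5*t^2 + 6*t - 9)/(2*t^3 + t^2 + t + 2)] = (10*t^4 - 24*t^3 + 43*t^2 - 2*t + 21)/(4*t^6 + 4*t^5 + 5*t^4 + 10*t^3 + 5*t^2 + 4*t + 4)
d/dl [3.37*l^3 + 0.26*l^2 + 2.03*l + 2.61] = 10.11*l^2 + 0.52*l + 2.03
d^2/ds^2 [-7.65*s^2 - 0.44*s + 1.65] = -15.3000000000000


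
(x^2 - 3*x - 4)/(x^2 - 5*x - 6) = (x - 4)/(x - 6)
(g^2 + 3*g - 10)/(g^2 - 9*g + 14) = (g + 5)/(g - 7)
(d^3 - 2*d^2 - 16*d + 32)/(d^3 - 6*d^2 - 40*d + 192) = (d^2 + 2*d - 8)/(d^2 - 2*d - 48)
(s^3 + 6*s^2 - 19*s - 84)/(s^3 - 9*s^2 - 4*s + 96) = (s + 7)/(s - 8)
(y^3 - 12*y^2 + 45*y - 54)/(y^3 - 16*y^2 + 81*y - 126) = (y - 3)/(y - 7)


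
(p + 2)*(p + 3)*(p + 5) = p^3 + 10*p^2 + 31*p + 30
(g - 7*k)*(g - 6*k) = g^2 - 13*g*k + 42*k^2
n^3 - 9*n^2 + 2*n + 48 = (n - 8)*(n - 3)*(n + 2)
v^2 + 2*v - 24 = (v - 4)*(v + 6)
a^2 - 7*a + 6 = (a - 6)*(a - 1)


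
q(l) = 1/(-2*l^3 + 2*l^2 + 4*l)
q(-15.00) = 0.00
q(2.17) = -0.43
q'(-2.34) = 0.05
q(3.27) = -0.03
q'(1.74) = 1.17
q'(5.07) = 0.00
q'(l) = (6*l^2 - 4*l - 4)/(-2*l^3 + 2*l^2 + 4*l)^2 = (3*l^2/2 - l - 1)/(l^2*(-l^2 + l + 2)^2)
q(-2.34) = 0.04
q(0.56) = 0.40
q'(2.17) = 2.85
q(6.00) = 0.00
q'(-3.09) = 0.02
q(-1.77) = 0.10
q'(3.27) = 0.04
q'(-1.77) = 0.21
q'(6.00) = 0.00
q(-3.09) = 0.02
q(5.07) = -0.01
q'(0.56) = -0.69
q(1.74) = 0.40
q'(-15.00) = 0.00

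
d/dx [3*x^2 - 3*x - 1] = 6*x - 3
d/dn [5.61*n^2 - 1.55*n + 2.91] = 11.22*n - 1.55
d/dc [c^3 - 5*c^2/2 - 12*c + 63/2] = 3*c^2 - 5*c - 12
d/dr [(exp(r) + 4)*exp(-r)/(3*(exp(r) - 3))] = (-exp(2*r) - 8*exp(r) + 12)*exp(-r)/(3*(exp(2*r) - 6*exp(r) + 9))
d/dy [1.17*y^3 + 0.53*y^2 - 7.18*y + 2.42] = 3.51*y^2 + 1.06*y - 7.18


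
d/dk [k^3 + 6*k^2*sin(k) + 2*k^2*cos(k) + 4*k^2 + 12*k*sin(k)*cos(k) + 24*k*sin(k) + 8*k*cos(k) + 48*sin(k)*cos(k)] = -2*k^2*sin(k) + 6*k^2*cos(k) + 3*k^2 + 4*k*sin(k) + 28*k*cos(k) + 12*k*cos(2*k) + 8*k + 24*sin(k) + 6*sin(2*k) + 8*cos(k) + 48*cos(2*k)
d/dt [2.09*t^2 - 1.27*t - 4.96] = 4.18*t - 1.27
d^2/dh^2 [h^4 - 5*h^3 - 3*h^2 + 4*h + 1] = 12*h^2 - 30*h - 6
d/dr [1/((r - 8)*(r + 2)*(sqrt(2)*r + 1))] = (-sqrt(2)*(r - 8)*(r + 2) - (r - 8)*(sqrt(2)*r + 1) - (r + 2)*(sqrt(2)*r + 1))/((r - 8)^2*(r + 2)^2*(sqrt(2)*r + 1)^2)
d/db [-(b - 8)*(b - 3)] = 11 - 2*b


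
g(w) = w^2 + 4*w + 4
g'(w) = 2*w + 4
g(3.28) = 27.88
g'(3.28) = 10.56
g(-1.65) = 0.12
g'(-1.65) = 0.70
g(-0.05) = 3.80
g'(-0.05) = 3.90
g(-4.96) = 8.76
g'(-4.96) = -5.92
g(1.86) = 14.90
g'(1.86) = 7.72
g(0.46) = 6.05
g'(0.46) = 4.92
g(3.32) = 28.30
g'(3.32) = 10.64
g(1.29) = 10.82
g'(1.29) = 6.58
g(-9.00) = 49.00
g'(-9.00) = -14.00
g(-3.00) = 1.00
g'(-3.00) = -2.00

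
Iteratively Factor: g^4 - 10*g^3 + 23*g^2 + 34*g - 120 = (g + 2)*(g^3 - 12*g^2 + 47*g - 60) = (g - 4)*(g + 2)*(g^2 - 8*g + 15) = (g - 4)*(g - 3)*(g + 2)*(g - 5)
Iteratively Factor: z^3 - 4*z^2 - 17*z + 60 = (z - 3)*(z^2 - z - 20) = (z - 5)*(z - 3)*(z + 4)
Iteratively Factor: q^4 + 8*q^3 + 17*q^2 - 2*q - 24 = (q - 1)*(q^3 + 9*q^2 + 26*q + 24) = (q - 1)*(q + 4)*(q^2 + 5*q + 6) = (q - 1)*(q + 2)*(q + 4)*(q + 3)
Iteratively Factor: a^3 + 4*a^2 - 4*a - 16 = (a + 2)*(a^2 + 2*a - 8) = (a + 2)*(a + 4)*(a - 2)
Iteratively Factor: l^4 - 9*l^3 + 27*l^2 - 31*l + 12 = (l - 1)*(l^3 - 8*l^2 + 19*l - 12) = (l - 4)*(l - 1)*(l^2 - 4*l + 3) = (l - 4)*(l - 3)*(l - 1)*(l - 1)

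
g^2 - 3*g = g*(g - 3)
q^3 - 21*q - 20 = (q - 5)*(q + 1)*(q + 4)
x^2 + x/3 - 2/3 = (x - 2/3)*(x + 1)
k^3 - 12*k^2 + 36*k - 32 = (k - 8)*(k - 2)^2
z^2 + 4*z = z*(z + 4)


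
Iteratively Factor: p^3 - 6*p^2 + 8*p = (p)*(p^2 - 6*p + 8) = p*(p - 4)*(p - 2)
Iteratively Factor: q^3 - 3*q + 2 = (q + 2)*(q^2 - 2*q + 1) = (q - 1)*(q + 2)*(q - 1)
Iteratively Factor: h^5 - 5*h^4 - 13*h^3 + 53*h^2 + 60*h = (h - 5)*(h^4 - 13*h^2 - 12*h) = h*(h - 5)*(h^3 - 13*h - 12) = h*(h - 5)*(h + 1)*(h^2 - h - 12) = h*(h - 5)*(h + 1)*(h + 3)*(h - 4)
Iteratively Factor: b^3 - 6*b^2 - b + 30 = (b - 5)*(b^2 - b - 6) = (b - 5)*(b + 2)*(b - 3)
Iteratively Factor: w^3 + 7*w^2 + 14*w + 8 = (w + 1)*(w^2 + 6*w + 8) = (w + 1)*(w + 2)*(w + 4)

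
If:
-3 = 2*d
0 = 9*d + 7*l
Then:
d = -3/2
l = 27/14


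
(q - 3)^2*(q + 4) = q^3 - 2*q^2 - 15*q + 36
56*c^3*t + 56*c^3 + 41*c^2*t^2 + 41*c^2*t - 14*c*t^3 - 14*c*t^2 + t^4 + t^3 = (-8*c + t)*(-7*c + t)*(c + t)*(t + 1)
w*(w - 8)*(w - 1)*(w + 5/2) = w^4 - 13*w^3/2 - 29*w^2/2 + 20*w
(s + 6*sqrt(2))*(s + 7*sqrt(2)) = s^2 + 13*sqrt(2)*s + 84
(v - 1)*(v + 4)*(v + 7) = v^3 + 10*v^2 + 17*v - 28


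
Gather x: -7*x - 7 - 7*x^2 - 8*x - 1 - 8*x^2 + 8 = -15*x^2 - 15*x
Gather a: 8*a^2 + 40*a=8*a^2 + 40*a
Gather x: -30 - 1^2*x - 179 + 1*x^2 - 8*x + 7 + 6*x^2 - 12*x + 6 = 7*x^2 - 21*x - 196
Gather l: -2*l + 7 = 7 - 2*l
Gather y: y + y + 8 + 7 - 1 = 2*y + 14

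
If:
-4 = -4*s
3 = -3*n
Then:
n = -1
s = 1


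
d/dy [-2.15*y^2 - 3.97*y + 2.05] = -4.3*y - 3.97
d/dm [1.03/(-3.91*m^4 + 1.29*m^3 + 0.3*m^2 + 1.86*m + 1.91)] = (16.1092*m^3 - 3.9861*m^2 - 0.618*m - 1.9158)/(-3.91*m^4 + 1.29*m^3 + 0.3*m^2 + 1.86*m + 1.91)^2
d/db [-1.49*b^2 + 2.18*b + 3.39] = 2.18 - 2.98*b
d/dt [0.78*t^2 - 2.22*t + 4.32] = 1.56*t - 2.22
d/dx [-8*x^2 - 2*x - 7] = -16*x - 2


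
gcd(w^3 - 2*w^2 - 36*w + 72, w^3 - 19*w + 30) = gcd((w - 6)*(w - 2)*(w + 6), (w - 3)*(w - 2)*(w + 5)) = w - 2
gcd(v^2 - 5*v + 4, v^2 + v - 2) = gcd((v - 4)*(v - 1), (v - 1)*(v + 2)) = v - 1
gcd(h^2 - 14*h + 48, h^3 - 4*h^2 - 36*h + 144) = h - 6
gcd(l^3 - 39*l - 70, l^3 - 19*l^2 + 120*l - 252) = l - 7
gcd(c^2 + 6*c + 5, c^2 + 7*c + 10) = c + 5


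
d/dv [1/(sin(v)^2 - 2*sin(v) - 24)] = 2*(1 - sin(v))*cos(v)/((sin(v) - 6)^2*(sin(v) + 4)^2)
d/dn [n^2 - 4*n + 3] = 2*n - 4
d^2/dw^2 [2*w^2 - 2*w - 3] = 4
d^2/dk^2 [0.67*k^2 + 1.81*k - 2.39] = 1.34000000000000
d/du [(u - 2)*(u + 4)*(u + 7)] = 3*u^2 + 18*u + 6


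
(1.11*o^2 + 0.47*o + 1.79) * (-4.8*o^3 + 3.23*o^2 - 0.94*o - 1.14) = -5.328*o^5 + 1.3293*o^4 - 8.1173*o^3 + 4.0745*o^2 - 2.2184*o - 2.0406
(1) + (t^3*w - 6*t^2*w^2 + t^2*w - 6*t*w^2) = t^3*w - 6*t^2*w^2 + t^2*w - 6*t*w^2 + 1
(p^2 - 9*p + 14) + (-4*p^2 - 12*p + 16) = -3*p^2 - 21*p + 30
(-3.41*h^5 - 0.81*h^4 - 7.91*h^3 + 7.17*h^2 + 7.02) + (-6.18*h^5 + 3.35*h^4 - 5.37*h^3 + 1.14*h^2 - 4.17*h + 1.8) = -9.59*h^5 + 2.54*h^4 - 13.28*h^3 + 8.31*h^2 - 4.17*h + 8.82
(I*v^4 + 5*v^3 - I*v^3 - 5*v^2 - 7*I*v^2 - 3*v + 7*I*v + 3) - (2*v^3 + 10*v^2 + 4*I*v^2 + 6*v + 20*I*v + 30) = I*v^4 + 3*v^3 - I*v^3 - 15*v^2 - 11*I*v^2 - 9*v - 13*I*v - 27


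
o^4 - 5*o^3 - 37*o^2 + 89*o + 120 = (o - 8)*(o - 3)*(o + 1)*(o + 5)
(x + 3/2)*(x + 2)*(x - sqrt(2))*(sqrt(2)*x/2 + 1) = sqrt(2)*x^4/2 + 7*sqrt(2)*x^3/4 + sqrt(2)*x^2/2 - 7*sqrt(2)*x/2 - 3*sqrt(2)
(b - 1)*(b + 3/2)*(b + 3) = b^3 + 7*b^2/2 - 9/2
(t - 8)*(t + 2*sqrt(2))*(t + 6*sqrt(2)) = t^3 - 8*t^2 + 8*sqrt(2)*t^2 - 64*sqrt(2)*t + 24*t - 192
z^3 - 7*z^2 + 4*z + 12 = (z - 6)*(z - 2)*(z + 1)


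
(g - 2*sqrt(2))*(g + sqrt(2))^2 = g^3 - 6*g - 4*sqrt(2)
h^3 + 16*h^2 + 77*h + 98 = (h + 2)*(h + 7)^2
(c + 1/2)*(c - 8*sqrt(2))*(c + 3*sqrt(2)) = c^3 - 5*sqrt(2)*c^2 + c^2/2 - 48*c - 5*sqrt(2)*c/2 - 24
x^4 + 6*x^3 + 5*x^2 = x^2*(x + 1)*(x + 5)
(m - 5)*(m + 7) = m^2 + 2*m - 35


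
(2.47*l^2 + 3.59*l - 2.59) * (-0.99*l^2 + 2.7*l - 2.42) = -2.4453*l^4 + 3.1149*l^3 + 6.2797*l^2 - 15.6808*l + 6.2678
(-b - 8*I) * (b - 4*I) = -b^2 - 4*I*b - 32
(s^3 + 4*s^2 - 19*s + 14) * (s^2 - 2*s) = s^5 + 2*s^4 - 27*s^3 + 52*s^2 - 28*s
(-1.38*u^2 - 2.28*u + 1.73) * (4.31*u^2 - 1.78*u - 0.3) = -5.9478*u^4 - 7.3704*u^3 + 11.9287*u^2 - 2.3954*u - 0.519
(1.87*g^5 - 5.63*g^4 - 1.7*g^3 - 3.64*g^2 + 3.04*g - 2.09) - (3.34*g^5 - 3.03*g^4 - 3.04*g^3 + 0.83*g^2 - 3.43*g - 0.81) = -1.47*g^5 - 2.6*g^4 + 1.34*g^3 - 4.47*g^2 + 6.47*g - 1.28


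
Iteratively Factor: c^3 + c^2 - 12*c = (c)*(c^2 + c - 12) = c*(c + 4)*(c - 3)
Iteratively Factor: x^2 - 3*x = (x - 3)*(x)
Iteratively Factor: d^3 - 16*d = (d)*(d^2 - 16) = d*(d - 4)*(d + 4)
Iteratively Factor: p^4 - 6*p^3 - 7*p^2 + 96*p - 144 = (p - 3)*(p^3 - 3*p^2 - 16*p + 48) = (p - 4)*(p - 3)*(p^2 + p - 12) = (p - 4)*(p - 3)*(p + 4)*(p - 3)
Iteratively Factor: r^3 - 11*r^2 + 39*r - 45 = (r - 3)*(r^2 - 8*r + 15) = (r - 3)^2*(r - 5)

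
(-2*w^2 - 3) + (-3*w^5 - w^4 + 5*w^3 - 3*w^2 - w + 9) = -3*w^5 - w^4 + 5*w^3 - 5*w^2 - w + 6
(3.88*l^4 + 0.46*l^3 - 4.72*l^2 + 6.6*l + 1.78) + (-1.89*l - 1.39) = 3.88*l^4 + 0.46*l^3 - 4.72*l^2 + 4.71*l + 0.39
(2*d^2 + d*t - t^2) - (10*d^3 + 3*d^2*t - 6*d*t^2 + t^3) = -10*d^3 - 3*d^2*t + 2*d^2 + 6*d*t^2 + d*t - t^3 - t^2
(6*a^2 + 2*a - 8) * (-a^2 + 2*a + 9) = -6*a^4 + 10*a^3 + 66*a^2 + 2*a - 72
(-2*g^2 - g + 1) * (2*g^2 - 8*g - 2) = -4*g^4 + 14*g^3 + 14*g^2 - 6*g - 2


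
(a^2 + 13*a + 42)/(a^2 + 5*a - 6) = (a + 7)/(a - 1)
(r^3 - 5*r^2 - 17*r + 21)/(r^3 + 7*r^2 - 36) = (r^2 - 8*r + 7)/(r^2 + 4*r - 12)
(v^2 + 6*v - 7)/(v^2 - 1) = (v + 7)/(v + 1)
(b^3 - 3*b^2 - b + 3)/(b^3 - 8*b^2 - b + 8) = (b - 3)/(b - 8)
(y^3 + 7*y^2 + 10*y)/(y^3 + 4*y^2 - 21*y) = (y^2 + 7*y + 10)/(y^2 + 4*y - 21)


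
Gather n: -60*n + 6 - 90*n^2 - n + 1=-90*n^2 - 61*n + 7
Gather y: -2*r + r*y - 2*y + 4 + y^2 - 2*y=-2*r + y^2 + y*(r - 4) + 4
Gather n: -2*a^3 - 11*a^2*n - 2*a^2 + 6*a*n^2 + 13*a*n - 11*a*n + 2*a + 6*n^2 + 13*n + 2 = -2*a^3 - 2*a^2 + 2*a + n^2*(6*a + 6) + n*(-11*a^2 + 2*a + 13) + 2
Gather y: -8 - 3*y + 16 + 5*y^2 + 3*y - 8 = 5*y^2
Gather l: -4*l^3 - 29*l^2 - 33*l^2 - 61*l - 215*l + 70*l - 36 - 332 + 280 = -4*l^3 - 62*l^2 - 206*l - 88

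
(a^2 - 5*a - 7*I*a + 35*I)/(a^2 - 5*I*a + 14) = (a - 5)/(a + 2*I)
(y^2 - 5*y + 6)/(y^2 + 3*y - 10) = (y - 3)/(y + 5)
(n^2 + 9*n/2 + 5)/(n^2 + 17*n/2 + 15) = (n + 2)/(n + 6)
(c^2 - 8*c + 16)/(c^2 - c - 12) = (c - 4)/(c + 3)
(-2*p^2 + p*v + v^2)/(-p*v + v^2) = (2*p + v)/v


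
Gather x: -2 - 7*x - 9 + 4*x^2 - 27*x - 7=4*x^2 - 34*x - 18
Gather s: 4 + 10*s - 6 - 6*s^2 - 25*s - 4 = -6*s^2 - 15*s - 6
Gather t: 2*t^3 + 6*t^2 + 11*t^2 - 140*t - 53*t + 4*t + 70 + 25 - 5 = 2*t^3 + 17*t^2 - 189*t + 90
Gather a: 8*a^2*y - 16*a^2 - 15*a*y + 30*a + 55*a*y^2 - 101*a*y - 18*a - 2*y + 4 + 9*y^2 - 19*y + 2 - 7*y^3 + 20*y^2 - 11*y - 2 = a^2*(8*y - 16) + a*(55*y^2 - 116*y + 12) - 7*y^3 + 29*y^2 - 32*y + 4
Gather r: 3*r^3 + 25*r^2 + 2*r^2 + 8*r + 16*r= 3*r^3 + 27*r^2 + 24*r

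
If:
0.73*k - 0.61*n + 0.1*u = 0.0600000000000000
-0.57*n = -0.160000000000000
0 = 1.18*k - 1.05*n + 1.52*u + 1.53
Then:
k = 0.48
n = 0.28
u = -1.18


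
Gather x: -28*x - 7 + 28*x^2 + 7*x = 28*x^2 - 21*x - 7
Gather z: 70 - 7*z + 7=77 - 7*z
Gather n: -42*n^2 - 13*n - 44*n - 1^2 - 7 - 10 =-42*n^2 - 57*n - 18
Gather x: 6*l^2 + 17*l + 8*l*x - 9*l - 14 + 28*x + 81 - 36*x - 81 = 6*l^2 + 8*l + x*(8*l - 8) - 14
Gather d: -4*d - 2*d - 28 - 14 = -6*d - 42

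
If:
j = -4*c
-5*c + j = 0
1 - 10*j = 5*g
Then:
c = 0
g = 1/5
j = 0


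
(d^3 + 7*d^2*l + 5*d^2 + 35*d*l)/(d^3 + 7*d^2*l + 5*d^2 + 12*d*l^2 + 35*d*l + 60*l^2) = d*(d + 7*l)/(d^2 + 7*d*l + 12*l^2)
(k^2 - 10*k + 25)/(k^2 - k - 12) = (-k^2 + 10*k - 25)/(-k^2 + k + 12)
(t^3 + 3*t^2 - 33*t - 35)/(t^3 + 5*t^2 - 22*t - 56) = (t^2 - 4*t - 5)/(t^2 - 2*t - 8)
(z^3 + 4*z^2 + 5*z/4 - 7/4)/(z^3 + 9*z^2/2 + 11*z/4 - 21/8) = 2*(z + 1)/(2*z + 3)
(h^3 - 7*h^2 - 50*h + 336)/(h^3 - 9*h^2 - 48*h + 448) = (h - 6)/(h - 8)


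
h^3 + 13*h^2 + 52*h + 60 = (h + 2)*(h + 5)*(h + 6)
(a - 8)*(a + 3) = a^2 - 5*a - 24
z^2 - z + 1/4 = (z - 1/2)^2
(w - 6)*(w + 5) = w^2 - w - 30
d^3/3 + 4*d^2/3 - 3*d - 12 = (d/3 + 1)*(d - 3)*(d + 4)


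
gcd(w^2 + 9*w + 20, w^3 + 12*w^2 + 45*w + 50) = w + 5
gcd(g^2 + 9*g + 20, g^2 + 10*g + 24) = g + 4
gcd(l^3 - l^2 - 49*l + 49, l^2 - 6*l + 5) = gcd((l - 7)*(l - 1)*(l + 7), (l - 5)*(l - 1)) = l - 1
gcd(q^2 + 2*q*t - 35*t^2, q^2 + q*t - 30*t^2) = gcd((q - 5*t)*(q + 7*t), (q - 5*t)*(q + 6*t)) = q - 5*t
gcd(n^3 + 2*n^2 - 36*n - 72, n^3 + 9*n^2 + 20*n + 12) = n^2 + 8*n + 12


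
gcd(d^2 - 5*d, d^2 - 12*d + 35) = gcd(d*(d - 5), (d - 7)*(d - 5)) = d - 5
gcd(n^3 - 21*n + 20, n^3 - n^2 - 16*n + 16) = n^2 - 5*n + 4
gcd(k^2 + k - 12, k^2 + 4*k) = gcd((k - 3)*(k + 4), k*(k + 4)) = k + 4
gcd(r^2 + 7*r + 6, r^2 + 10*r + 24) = r + 6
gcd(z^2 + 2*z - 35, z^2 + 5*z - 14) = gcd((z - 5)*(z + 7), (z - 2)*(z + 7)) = z + 7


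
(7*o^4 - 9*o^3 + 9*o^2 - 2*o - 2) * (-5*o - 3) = -35*o^5 + 24*o^4 - 18*o^3 - 17*o^2 + 16*o + 6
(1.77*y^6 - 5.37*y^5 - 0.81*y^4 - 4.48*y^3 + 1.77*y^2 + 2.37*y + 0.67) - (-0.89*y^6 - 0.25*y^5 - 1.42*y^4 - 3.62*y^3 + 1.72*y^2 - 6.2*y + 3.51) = 2.66*y^6 - 5.12*y^5 + 0.61*y^4 - 0.86*y^3 + 0.05*y^2 + 8.57*y - 2.84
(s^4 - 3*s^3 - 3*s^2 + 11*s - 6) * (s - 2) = s^5 - 5*s^4 + 3*s^3 + 17*s^2 - 28*s + 12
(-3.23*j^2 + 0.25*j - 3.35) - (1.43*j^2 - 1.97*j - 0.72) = -4.66*j^2 + 2.22*j - 2.63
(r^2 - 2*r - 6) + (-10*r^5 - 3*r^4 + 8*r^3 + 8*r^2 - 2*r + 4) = -10*r^5 - 3*r^4 + 8*r^3 + 9*r^2 - 4*r - 2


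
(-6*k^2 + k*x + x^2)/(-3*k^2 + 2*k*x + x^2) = (-2*k + x)/(-k + x)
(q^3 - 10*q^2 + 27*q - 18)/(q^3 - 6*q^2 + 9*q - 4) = (q^2 - 9*q + 18)/(q^2 - 5*q + 4)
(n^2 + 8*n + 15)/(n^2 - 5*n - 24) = (n + 5)/(n - 8)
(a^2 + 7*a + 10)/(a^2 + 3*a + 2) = (a + 5)/(a + 1)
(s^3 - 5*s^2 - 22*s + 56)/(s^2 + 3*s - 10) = (s^2 - 3*s - 28)/(s + 5)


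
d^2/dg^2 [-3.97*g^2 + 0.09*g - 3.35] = -7.94000000000000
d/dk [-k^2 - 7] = -2*k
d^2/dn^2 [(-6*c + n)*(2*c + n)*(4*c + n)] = 6*n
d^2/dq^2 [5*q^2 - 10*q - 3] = 10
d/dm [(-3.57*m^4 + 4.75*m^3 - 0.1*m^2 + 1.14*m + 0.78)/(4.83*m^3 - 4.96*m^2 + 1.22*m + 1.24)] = (-17.2431*m^6 + 35.4144*m^5 - 36.1432*m^4 - 17.1296*m^3 + 11.9002*m^2 + 7.4896*m + 0.462)/(23.3289*m^6 - 47.9136*m^5 + 36.3868*m^4 - 0.123999999999999*m^3 - 10.8124*m^2 + 3.0256*m + 1.5376)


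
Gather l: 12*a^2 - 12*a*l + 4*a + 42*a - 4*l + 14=12*a^2 + 46*a + l*(-12*a - 4) + 14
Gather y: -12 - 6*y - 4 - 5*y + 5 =-11*y - 11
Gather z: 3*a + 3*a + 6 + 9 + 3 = 6*a + 18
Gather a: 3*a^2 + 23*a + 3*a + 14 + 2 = 3*a^2 + 26*a + 16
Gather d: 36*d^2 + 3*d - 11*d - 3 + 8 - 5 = 36*d^2 - 8*d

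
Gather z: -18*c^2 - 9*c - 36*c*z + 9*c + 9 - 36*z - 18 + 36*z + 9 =-18*c^2 - 36*c*z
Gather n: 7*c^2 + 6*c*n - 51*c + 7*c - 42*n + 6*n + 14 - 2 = 7*c^2 - 44*c + n*(6*c - 36) + 12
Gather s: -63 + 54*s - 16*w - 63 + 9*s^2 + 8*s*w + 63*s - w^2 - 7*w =9*s^2 + s*(8*w + 117) - w^2 - 23*w - 126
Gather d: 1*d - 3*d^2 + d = -3*d^2 + 2*d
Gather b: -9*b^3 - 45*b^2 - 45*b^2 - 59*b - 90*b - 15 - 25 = -9*b^3 - 90*b^2 - 149*b - 40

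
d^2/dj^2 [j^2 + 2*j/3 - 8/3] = 2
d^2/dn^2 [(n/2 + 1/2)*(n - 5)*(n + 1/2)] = 3*n - 7/2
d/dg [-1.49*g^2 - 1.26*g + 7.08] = -2.98*g - 1.26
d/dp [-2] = 0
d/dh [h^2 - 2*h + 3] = 2*h - 2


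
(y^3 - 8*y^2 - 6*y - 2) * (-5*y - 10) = -5*y^4 + 30*y^3 + 110*y^2 + 70*y + 20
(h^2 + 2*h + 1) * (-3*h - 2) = -3*h^3 - 8*h^2 - 7*h - 2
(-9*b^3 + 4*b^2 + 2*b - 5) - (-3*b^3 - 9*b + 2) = -6*b^3 + 4*b^2 + 11*b - 7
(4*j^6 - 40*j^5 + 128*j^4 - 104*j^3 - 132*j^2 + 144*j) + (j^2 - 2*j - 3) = 4*j^6 - 40*j^5 + 128*j^4 - 104*j^3 - 131*j^2 + 142*j - 3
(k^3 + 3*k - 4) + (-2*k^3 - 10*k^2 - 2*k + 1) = -k^3 - 10*k^2 + k - 3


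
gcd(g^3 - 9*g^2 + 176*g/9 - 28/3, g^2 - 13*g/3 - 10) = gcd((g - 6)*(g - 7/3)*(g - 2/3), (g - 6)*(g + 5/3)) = g - 6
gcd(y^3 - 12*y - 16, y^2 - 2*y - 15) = 1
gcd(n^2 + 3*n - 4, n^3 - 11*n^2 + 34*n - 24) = n - 1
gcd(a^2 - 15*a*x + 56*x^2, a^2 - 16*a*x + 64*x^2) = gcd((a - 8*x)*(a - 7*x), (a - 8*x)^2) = -a + 8*x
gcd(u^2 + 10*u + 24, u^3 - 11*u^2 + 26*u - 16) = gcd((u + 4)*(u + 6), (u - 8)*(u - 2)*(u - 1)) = 1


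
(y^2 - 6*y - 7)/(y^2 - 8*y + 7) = (y + 1)/(y - 1)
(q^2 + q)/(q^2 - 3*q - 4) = q/(q - 4)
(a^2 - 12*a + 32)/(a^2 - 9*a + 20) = (a - 8)/(a - 5)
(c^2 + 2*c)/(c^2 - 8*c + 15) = c*(c + 2)/(c^2 - 8*c + 15)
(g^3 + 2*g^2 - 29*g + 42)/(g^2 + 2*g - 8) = (g^2 + 4*g - 21)/(g + 4)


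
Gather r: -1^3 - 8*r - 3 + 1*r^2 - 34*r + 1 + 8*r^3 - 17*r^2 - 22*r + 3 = 8*r^3 - 16*r^2 - 64*r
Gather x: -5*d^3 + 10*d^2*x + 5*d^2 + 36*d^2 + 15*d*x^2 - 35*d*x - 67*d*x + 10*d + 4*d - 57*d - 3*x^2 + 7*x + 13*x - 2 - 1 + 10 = -5*d^3 + 41*d^2 - 43*d + x^2*(15*d - 3) + x*(10*d^2 - 102*d + 20) + 7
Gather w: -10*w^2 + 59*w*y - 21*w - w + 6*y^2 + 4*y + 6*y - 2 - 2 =-10*w^2 + w*(59*y - 22) + 6*y^2 + 10*y - 4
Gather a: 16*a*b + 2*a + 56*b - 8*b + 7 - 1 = a*(16*b + 2) + 48*b + 6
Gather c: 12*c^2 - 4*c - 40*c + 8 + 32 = 12*c^2 - 44*c + 40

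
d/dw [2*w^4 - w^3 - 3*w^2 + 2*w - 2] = 8*w^3 - 3*w^2 - 6*w + 2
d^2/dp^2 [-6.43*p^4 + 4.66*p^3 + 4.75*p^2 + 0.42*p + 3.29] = -77.16*p^2 + 27.96*p + 9.5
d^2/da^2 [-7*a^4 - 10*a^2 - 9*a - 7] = -84*a^2 - 20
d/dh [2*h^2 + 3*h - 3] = 4*h + 3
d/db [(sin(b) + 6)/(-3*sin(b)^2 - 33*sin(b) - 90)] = cos(b)/(3*(sin(b) + 5)^2)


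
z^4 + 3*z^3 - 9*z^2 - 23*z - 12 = (z - 3)*(z + 1)^2*(z + 4)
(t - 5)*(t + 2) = t^2 - 3*t - 10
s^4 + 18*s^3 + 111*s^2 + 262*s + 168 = (s + 1)*(s + 4)*(s + 6)*(s + 7)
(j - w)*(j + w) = j^2 - w^2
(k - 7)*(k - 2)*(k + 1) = k^3 - 8*k^2 + 5*k + 14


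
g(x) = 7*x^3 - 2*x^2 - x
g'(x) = 21*x^2 - 4*x - 1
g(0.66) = 0.48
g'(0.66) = 5.51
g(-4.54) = -691.72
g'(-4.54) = 450.00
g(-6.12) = -1673.34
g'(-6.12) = 810.02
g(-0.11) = 0.08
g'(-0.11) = -0.31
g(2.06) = 50.65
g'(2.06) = 79.88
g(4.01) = 415.20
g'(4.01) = 320.64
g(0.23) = -0.25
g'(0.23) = -0.81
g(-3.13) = -231.11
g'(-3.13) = 217.25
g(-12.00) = -12372.00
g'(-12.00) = 3071.00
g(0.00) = 0.00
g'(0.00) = -1.00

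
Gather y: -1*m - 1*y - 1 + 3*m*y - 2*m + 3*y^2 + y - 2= 3*m*y - 3*m + 3*y^2 - 3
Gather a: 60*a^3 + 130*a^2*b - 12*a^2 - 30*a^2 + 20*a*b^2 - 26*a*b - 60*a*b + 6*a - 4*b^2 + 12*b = 60*a^3 + a^2*(130*b - 42) + a*(20*b^2 - 86*b + 6) - 4*b^2 + 12*b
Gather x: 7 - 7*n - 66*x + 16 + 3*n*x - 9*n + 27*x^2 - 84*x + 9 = -16*n + 27*x^2 + x*(3*n - 150) + 32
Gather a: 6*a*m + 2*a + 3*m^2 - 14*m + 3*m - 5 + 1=a*(6*m + 2) + 3*m^2 - 11*m - 4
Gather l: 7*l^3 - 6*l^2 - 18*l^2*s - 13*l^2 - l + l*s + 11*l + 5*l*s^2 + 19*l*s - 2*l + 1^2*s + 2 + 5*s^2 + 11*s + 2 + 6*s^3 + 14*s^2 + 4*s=7*l^3 + l^2*(-18*s - 19) + l*(5*s^2 + 20*s + 8) + 6*s^3 + 19*s^2 + 16*s + 4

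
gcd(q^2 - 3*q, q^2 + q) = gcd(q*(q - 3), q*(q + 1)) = q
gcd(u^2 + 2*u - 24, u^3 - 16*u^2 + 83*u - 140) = u - 4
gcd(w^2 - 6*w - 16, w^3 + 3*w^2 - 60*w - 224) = w - 8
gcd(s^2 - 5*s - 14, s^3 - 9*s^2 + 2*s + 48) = s + 2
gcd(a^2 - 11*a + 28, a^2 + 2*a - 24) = a - 4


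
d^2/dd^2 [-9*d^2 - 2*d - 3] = -18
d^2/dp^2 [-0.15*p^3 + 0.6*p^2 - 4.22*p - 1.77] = 1.2 - 0.9*p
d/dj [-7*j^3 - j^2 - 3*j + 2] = -21*j^2 - 2*j - 3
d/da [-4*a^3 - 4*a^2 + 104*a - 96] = -12*a^2 - 8*a + 104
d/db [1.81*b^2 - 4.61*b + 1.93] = 3.62*b - 4.61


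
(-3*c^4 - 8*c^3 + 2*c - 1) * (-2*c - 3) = 6*c^5 + 25*c^4 + 24*c^3 - 4*c^2 - 4*c + 3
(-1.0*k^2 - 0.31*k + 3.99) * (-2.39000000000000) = 2.39*k^2 + 0.7409*k - 9.5361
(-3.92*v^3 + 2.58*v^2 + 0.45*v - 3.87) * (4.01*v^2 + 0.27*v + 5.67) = -15.7192*v^5 + 9.2874*v^4 - 19.7253*v^3 - 0.768599999999999*v^2 + 1.5066*v - 21.9429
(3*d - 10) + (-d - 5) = 2*d - 15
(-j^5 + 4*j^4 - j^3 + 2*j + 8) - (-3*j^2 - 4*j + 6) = -j^5 + 4*j^4 - j^3 + 3*j^2 + 6*j + 2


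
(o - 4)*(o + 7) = o^2 + 3*o - 28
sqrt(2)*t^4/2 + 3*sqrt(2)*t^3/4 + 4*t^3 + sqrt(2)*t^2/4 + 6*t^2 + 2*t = t*(t + 1/2)*(t + 4*sqrt(2))*(sqrt(2)*t/2 + sqrt(2)/2)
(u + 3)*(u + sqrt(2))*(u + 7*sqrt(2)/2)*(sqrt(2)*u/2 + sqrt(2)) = sqrt(2)*u^4/2 + 5*sqrt(2)*u^3/2 + 9*u^3/2 + 13*sqrt(2)*u^2/2 + 45*u^2/2 + 35*sqrt(2)*u/2 + 27*u + 21*sqrt(2)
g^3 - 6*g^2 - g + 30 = (g - 5)*(g - 3)*(g + 2)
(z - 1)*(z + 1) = z^2 - 1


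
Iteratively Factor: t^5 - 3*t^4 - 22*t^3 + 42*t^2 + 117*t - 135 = (t + 3)*(t^4 - 6*t^3 - 4*t^2 + 54*t - 45) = (t + 3)^2*(t^3 - 9*t^2 + 23*t - 15) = (t - 5)*(t + 3)^2*(t^2 - 4*t + 3) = (t - 5)*(t - 3)*(t + 3)^2*(t - 1)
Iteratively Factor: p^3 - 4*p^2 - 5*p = (p + 1)*(p^2 - 5*p) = (p - 5)*(p + 1)*(p)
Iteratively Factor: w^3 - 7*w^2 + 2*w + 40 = (w + 2)*(w^2 - 9*w + 20) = (w - 4)*(w + 2)*(w - 5)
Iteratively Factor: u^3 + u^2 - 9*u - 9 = (u + 1)*(u^2 - 9) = (u - 3)*(u + 1)*(u + 3)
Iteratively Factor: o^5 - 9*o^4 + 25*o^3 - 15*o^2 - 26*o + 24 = (o - 1)*(o^4 - 8*o^3 + 17*o^2 + 2*o - 24) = (o - 3)*(o - 1)*(o^3 - 5*o^2 + 2*o + 8) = (o - 4)*(o - 3)*(o - 1)*(o^2 - o - 2) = (o - 4)*(o - 3)*(o - 1)*(o + 1)*(o - 2)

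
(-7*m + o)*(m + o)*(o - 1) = -7*m^2*o + 7*m^2 - 6*m*o^2 + 6*m*o + o^3 - o^2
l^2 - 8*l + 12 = (l - 6)*(l - 2)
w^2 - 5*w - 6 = (w - 6)*(w + 1)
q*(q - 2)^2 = q^3 - 4*q^2 + 4*q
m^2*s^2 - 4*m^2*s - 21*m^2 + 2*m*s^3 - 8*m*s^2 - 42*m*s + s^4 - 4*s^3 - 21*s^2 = (m + s)^2*(s - 7)*(s + 3)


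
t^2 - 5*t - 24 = (t - 8)*(t + 3)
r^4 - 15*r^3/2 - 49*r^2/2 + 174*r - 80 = (r - 8)*(r - 4)*(r - 1/2)*(r + 5)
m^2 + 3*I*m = m*(m + 3*I)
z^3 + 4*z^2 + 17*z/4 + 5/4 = (z + 1/2)*(z + 1)*(z + 5/2)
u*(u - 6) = u^2 - 6*u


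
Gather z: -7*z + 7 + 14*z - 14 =7*z - 7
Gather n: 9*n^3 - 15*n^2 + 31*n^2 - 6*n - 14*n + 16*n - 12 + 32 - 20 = 9*n^3 + 16*n^2 - 4*n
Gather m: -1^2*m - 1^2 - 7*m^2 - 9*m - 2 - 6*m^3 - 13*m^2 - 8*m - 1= -6*m^3 - 20*m^2 - 18*m - 4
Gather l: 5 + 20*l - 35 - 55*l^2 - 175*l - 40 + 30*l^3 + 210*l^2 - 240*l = 30*l^3 + 155*l^2 - 395*l - 70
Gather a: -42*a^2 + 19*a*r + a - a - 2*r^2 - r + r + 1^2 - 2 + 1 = -42*a^2 + 19*a*r - 2*r^2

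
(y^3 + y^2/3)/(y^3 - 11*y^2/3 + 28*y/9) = 3*y*(3*y + 1)/(9*y^2 - 33*y + 28)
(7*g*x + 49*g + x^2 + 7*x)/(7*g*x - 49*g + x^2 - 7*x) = (x + 7)/(x - 7)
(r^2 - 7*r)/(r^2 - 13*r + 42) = r/(r - 6)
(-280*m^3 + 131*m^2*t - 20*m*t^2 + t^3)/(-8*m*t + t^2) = 35*m^2/t - 12*m + t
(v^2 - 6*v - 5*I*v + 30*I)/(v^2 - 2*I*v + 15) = (v - 6)/(v + 3*I)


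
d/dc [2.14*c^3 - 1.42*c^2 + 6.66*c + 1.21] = 6.42*c^2 - 2.84*c + 6.66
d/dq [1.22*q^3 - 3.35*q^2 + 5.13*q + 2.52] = 3.66*q^2 - 6.7*q + 5.13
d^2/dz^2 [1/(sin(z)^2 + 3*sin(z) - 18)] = (-4*sin(z)^4 - 9*sin(z)^3 - 75*sin(z)^2 - 36*sin(z) + 54)/(sin(z)^2 + 3*sin(z) - 18)^3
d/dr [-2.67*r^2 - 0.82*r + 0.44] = -5.34*r - 0.82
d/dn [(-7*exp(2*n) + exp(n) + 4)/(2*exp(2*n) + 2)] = (-exp(2*n) - 22*exp(n) + 1)*exp(n)/(2*(exp(4*n) + 2*exp(2*n) + 1))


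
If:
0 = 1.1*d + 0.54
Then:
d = -0.49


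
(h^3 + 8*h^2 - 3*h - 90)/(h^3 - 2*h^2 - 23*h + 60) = (h + 6)/(h - 4)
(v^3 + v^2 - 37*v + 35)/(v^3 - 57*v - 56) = (v^2 - 6*v + 5)/(v^2 - 7*v - 8)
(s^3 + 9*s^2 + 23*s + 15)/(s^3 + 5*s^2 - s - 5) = (s + 3)/(s - 1)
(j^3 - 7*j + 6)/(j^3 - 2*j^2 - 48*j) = (-j^3 + 7*j - 6)/(j*(-j^2 + 2*j + 48))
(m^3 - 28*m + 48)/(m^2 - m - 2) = (m^2 + 2*m - 24)/(m + 1)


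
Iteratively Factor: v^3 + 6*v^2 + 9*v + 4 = (v + 1)*(v^2 + 5*v + 4) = (v + 1)^2*(v + 4)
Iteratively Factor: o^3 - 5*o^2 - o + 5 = (o + 1)*(o^2 - 6*o + 5) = (o - 1)*(o + 1)*(o - 5)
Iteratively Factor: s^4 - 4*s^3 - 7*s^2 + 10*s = (s)*(s^3 - 4*s^2 - 7*s + 10) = s*(s + 2)*(s^2 - 6*s + 5) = s*(s - 1)*(s + 2)*(s - 5)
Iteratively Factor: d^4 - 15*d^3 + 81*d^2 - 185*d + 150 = (d - 5)*(d^3 - 10*d^2 + 31*d - 30) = (d - 5)*(d - 2)*(d^2 - 8*d + 15) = (d - 5)^2*(d - 2)*(d - 3)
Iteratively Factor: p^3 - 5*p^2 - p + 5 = (p + 1)*(p^2 - 6*p + 5) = (p - 5)*(p + 1)*(p - 1)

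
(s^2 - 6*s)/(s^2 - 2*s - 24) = s/(s + 4)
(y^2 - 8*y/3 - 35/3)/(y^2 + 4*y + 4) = (3*y^2 - 8*y - 35)/(3*(y^2 + 4*y + 4))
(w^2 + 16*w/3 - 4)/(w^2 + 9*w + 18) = (w - 2/3)/(w + 3)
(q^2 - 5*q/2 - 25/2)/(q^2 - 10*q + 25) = (q + 5/2)/(q - 5)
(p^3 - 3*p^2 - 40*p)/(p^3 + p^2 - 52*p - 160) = p/(p + 4)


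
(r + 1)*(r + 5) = r^2 + 6*r + 5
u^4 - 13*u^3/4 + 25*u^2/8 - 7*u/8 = u*(u - 7/4)*(u - 1)*(u - 1/2)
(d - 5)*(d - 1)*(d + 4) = d^3 - 2*d^2 - 19*d + 20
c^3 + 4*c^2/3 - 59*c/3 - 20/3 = (c - 4)*(c + 1/3)*(c + 5)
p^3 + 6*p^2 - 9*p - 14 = (p - 2)*(p + 1)*(p + 7)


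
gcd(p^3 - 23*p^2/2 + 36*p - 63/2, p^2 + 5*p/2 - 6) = p - 3/2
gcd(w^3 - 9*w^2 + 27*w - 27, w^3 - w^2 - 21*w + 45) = w^2 - 6*w + 9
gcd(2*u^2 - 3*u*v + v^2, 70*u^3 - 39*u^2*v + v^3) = 2*u - v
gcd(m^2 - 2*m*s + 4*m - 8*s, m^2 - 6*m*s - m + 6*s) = 1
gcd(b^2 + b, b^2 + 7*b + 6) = b + 1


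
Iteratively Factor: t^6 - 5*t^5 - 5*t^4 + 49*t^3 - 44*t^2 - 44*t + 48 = (t - 2)*(t^5 - 3*t^4 - 11*t^3 + 27*t^2 + 10*t - 24) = (t - 2)*(t - 1)*(t^4 - 2*t^3 - 13*t^2 + 14*t + 24) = (t - 2)^2*(t - 1)*(t^3 - 13*t - 12) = (t - 4)*(t - 2)^2*(t - 1)*(t^2 + 4*t + 3) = (t - 4)*(t - 2)^2*(t - 1)*(t + 3)*(t + 1)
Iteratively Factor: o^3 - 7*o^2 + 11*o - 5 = (o - 1)*(o^2 - 6*o + 5) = (o - 5)*(o - 1)*(o - 1)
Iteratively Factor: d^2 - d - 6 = (d + 2)*(d - 3)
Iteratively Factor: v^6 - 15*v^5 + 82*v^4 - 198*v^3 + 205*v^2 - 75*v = (v - 1)*(v^5 - 14*v^4 + 68*v^3 - 130*v^2 + 75*v) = (v - 5)*(v - 1)*(v^4 - 9*v^3 + 23*v^2 - 15*v) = (v - 5)*(v - 1)^2*(v^3 - 8*v^2 + 15*v) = (v - 5)^2*(v - 1)^2*(v^2 - 3*v) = (v - 5)^2*(v - 3)*(v - 1)^2*(v)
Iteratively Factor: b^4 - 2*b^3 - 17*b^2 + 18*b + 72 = (b - 3)*(b^3 + b^2 - 14*b - 24) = (b - 3)*(b + 2)*(b^2 - b - 12) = (b - 3)*(b + 2)*(b + 3)*(b - 4)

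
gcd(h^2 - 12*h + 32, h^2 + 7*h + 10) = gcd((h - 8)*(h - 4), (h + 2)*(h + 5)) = 1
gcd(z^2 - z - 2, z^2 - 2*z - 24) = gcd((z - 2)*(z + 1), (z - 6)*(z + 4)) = 1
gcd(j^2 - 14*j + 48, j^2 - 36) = j - 6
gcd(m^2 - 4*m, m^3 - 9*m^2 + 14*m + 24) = m - 4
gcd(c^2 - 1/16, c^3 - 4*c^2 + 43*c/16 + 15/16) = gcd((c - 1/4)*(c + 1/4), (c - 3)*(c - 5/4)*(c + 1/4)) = c + 1/4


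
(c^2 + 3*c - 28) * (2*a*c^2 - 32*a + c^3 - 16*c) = 2*a*c^4 + 6*a*c^3 - 88*a*c^2 - 96*a*c + 896*a + c^5 + 3*c^4 - 44*c^3 - 48*c^2 + 448*c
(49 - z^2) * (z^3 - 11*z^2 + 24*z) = -z^5 + 11*z^4 + 25*z^3 - 539*z^2 + 1176*z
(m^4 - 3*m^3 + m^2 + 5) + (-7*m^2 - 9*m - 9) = m^4 - 3*m^3 - 6*m^2 - 9*m - 4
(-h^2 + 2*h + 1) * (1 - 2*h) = 2*h^3 - 5*h^2 + 1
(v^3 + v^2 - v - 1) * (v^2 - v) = v^5 - 2*v^3 + v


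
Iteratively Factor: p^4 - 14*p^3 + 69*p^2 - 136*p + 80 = (p - 5)*(p^3 - 9*p^2 + 24*p - 16) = (p - 5)*(p - 1)*(p^2 - 8*p + 16) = (p - 5)*(p - 4)*(p - 1)*(p - 4)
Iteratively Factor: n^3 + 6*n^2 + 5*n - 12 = (n - 1)*(n^2 + 7*n + 12) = (n - 1)*(n + 3)*(n + 4)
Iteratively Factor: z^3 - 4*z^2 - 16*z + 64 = (z - 4)*(z^2 - 16) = (z - 4)*(z + 4)*(z - 4)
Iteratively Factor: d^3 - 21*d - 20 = (d - 5)*(d^2 + 5*d + 4) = (d - 5)*(d + 1)*(d + 4)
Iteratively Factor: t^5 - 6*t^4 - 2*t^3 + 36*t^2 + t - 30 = (t + 1)*(t^4 - 7*t^3 + 5*t^2 + 31*t - 30) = (t - 3)*(t + 1)*(t^3 - 4*t^2 - 7*t + 10) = (t - 3)*(t + 1)*(t + 2)*(t^2 - 6*t + 5) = (t - 5)*(t - 3)*(t + 1)*(t + 2)*(t - 1)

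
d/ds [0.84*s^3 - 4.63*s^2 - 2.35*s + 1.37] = 2.52*s^2 - 9.26*s - 2.35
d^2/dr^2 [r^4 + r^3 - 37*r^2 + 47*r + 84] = 12*r^2 + 6*r - 74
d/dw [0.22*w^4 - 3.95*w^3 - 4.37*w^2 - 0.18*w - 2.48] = 0.88*w^3 - 11.85*w^2 - 8.74*w - 0.18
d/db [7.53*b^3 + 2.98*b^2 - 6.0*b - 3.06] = 22.59*b^2 + 5.96*b - 6.0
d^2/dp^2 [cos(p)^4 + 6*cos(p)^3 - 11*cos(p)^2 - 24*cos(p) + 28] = -16*sin(p)^4 - 24*sin(p)^2 + 39*cos(p)/2 - 27*cos(3*p)/2 + 18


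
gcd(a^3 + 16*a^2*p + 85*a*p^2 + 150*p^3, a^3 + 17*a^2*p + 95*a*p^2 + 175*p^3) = a^2 + 10*a*p + 25*p^2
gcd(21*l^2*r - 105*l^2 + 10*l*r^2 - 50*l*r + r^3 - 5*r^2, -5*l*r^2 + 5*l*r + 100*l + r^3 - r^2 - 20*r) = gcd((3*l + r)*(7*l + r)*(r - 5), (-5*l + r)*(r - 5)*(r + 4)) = r - 5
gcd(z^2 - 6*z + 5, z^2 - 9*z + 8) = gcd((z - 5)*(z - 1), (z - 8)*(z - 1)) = z - 1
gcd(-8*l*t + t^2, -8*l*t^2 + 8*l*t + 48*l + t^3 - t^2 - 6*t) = -8*l + t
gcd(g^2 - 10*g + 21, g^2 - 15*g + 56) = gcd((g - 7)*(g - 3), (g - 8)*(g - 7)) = g - 7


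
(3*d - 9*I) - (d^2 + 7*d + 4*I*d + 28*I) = -d^2 - 4*d - 4*I*d - 37*I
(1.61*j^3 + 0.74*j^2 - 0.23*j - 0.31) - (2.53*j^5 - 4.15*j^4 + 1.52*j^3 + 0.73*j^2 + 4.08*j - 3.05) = -2.53*j^5 + 4.15*j^4 + 0.0900000000000001*j^3 + 0.01*j^2 - 4.31*j + 2.74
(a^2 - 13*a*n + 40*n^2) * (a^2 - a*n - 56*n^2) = a^4 - 14*a^3*n - 3*a^2*n^2 + 688*a*n^3 - 2240*n^4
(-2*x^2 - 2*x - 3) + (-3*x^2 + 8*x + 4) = -5*x^2 + 6*x + 1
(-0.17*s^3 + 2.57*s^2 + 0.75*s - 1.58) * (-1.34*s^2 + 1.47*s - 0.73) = 0.2278*s^5 - 3.6937*s^4 + 2.897*s^3 + 1.3436*s^2 - 2.8701*s + 1.1534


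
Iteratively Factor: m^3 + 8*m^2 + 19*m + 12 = (m + 4)*(m^2 + 4*m + 3) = (m + 1)*(m + 4)*(m + 3)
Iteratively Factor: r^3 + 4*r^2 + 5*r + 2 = (r + 1)*(r^2 + 3*r + 2) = (r + 1)^2*(r + 2)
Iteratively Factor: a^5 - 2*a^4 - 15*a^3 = (a)*(a^4 - 2*a^3 - 15*a^2) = a^2*(a^3 - 2*a^2 - 15*a) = a^2*(a + 3)*(a^2 - 5*a) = a^3*(a + 3)*(a - 5)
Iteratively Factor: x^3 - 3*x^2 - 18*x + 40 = (x - 5)*(x^2 + 2*x - 8) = (x - 5)*(x + 4)*(x - 2)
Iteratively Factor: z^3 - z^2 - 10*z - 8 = (z + 2)*(z^2 - 3*z - 4) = (z + 1)*(z + 2)*(z - 4)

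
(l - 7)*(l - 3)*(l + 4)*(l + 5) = l^4 - l^3 - 49*l^2 - 11*l + 420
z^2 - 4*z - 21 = (z - 7)*(z + 3)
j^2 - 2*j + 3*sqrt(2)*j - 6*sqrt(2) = (j - 2)*(j + 3*sqrt(2))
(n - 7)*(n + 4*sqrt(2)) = n^2 - 7*n + 4*sqrt(2)*n - 28*sqrt(2)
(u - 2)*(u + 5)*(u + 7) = u^3 + 10*u^2 + 11*u - 70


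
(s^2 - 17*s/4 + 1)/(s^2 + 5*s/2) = (4*s^2 - 17*s + 4)/(2*s*(2*s + 5))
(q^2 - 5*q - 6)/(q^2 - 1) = (q - 6)/(q - 1)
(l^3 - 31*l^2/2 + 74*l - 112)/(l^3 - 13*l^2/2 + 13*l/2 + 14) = (l - 8)/(l + 1)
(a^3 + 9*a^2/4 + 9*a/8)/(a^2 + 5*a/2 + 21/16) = 2*a*(2*a + 3)/(4*a + 7)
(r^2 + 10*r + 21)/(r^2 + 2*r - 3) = (r + 7)/(r - 1)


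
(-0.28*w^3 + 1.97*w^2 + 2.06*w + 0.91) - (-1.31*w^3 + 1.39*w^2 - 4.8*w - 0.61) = 1.03*w^3 + 0.58*w^2 + 6.86*w + 1.52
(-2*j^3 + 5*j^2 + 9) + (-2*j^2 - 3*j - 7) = -2*j^3 + 3*j^2 - 3*j + 2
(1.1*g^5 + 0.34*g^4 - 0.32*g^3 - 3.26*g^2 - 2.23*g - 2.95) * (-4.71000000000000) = -5.181*g^5 - 1.6014*g^4 + 1.5072*g^3 + 15.3546*g^2 + 10.5033*g + 13.8945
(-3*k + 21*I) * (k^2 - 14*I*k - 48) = -3*k^3 + 63*I*k^2 + 438*k - 1008*I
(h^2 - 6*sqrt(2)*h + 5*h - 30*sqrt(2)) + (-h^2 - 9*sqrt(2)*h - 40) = -15*sqrt(2)*h + 5*h - 30*sqrt(2) - 40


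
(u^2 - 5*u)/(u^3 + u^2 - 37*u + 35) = u/(u^2 + 6*u - 7)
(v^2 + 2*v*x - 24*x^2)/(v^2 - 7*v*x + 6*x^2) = (v^2 + 2*v*x - 24*x^2)/(v^2 - 7*v*x + 6*x^2)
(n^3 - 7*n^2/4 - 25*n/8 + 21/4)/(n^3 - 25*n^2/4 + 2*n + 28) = (n^2 - 7*n/2 + 3)/(n^2 - 8*n + 16)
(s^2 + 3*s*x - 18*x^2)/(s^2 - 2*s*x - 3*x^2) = (s + 6*x)/(s + x)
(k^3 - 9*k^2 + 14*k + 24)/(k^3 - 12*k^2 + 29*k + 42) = (k - 4)/(k - 7)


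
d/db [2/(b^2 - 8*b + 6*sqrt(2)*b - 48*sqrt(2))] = 4*(-b - 3*sqrt(2) + 4)/(b^2 - 8*b + 6*sqrt(2)*b - 48*sqrt(2))^2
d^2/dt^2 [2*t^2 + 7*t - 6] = 4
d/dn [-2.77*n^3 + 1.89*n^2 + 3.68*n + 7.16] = -8.31*n^2 + 3.78*n + 3.68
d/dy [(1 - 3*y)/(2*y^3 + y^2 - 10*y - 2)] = (-6*y^3 - 3*y^2 + 30*y + 2*(3*y - 1)*(3*y^2 + y - 5) + 6)/(2*y^3 + y^2 - 10*y - 2)^2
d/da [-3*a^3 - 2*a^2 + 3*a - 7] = -9*a^2 - 4*a + 3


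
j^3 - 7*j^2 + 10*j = j*(j - 5)*(j - 2)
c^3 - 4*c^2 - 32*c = c*(c - 8)*(c + 4)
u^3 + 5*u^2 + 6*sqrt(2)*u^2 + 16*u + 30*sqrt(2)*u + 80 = (u + 5)*(u + 2*sqrt(2))*(u + 4*sqrt(2))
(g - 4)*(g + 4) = g^2 - 16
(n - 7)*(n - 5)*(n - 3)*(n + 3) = n^4 - 12*n^3 + 26*n^2 + 108*n - 315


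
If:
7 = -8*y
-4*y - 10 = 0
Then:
No Solution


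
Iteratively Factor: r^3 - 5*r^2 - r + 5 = (r - 1)*(r^2 - 4*r - 5) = (r - 1)*(r + 1)*(r - 5)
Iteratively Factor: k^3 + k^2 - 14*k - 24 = (k + 2)*(k^2 - k - 12) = (k + 2)*(k + 3)*(k - 4)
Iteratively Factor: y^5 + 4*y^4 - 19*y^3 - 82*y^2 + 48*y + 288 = (y - 4)*(y^4 + 8*y^3 + 13*y^2 - 30*y - 72) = (y - 4)*(y + 3)*(y^3 + 5*y^2 - 2*y - 24) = (y - 4)*(y - 2)*(y + 3)*(y^2 + 7*y + 12) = (y - 4)*(y - 2)*(y + 3)*(y + 4)*(y + 3)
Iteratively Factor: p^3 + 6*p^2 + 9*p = (p)*(p^2 + 6*p + 9) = p*(p + 3)*(p + 3)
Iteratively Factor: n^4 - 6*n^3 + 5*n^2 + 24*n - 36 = (n - 3)*(n^3 - 3*n^2 - 4*n + 12) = (n - 3)*(n + 2)*(n^2 - 5*n + 6) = (n - 3)^2*(n + 2)*(n - 2)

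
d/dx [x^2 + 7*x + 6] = 2*x + 7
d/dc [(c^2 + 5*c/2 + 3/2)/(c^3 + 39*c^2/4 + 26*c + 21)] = 2*(-8*c^4 - 40*c^3 - 23*c^2 + 102*c + 108)/(16*c^6 + 312*c^5 + 2353*c^4 + 8784*c^3 + 17368*c^2 + 17472*c + 7056)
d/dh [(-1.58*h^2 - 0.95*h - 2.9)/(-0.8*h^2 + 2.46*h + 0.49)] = (-4.6468*h^2 - 6.1884*h + 6.6685)/(0.64*h^4 - 3.936*h^3 + 5.2676*h^2 + 2.4108*h + 0.2401)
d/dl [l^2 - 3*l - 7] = 2*l - 3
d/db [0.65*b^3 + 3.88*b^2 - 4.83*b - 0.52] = 1.95*b^2 + 7.76*b - 4.83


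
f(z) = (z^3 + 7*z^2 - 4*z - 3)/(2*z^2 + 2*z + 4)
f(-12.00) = -2.52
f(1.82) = 1.33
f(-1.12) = 2.07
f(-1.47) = 2.76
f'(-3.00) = 0.57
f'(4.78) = 0.73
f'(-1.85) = -0.42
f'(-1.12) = -2.52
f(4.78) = 4.17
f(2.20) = 1.81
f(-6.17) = 0.79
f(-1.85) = 3.08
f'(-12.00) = 0.54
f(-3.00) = 2.81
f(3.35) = 3.01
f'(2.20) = 1.20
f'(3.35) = 0.91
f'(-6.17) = 0.61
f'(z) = (-4*z - 2)*(z^3 + 7*z^2 - 4*z - 3)/(2*z^2 + 2*z + 4)^2 + (3*z^2 + 14*z - 4)/(2*z^2 + 2*z + 4) = (z^4 + 2*z^3 + 17*z^2 + 34*z - 5)/(2*(z^4 + 2*z^3 + 5*z^2 + 4*z + 4))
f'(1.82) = 1.34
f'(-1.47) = -1.38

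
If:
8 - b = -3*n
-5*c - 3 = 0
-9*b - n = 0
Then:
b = 2/7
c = -3/5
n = -18/7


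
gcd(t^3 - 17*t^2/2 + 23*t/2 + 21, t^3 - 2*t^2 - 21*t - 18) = t^2 - 5*t - 6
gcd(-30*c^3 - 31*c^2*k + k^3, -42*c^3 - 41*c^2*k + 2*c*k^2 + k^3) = 6*c^2 + 5*c*k - k^2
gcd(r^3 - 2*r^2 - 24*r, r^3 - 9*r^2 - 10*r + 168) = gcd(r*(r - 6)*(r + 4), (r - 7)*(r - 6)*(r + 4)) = r^2 - 2*r - 24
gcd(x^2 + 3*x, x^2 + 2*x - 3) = x + 3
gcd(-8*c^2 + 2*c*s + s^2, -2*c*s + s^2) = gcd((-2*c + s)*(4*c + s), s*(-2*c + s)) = -2*c + s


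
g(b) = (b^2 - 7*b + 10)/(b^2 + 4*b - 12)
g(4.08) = -0.09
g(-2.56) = -2.20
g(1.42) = -0.48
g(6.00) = 0.08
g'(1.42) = 0.20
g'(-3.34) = 1.55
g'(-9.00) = 1.22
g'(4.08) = 0.11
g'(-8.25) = 2.17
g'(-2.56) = 0.93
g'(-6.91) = 13.28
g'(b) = (-2*b - 4)*(b^2 - 7*b + 10)/(b^2 + 4*b - 12)^2 + (2*b - 7)/(b^2 + 4*b - 12) = 11/(b^2 + 12*b + 36)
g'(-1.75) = 0.61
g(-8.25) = 5.89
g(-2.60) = -2.24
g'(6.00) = 0.08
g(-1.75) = -1.59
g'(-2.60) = 0.95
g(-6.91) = 13.09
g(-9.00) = 4.67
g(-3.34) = -3.14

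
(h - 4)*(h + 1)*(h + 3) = h^3 - 13*h - 12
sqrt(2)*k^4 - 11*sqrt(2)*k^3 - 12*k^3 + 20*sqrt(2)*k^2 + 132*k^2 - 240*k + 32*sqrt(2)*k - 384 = (k - 8)*(k - 4)*(k - 6*sqrt(2))*(sqrt(2)*k + sqrt(2))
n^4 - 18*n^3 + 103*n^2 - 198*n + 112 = (n - 8)*(n - 7)*(n - 2)*(n - 1)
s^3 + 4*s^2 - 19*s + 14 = (s - 2)*(s - 1)*(s + 7)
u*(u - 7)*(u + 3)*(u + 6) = u^4 + 2*u^3 - 45*u^2 - 126*u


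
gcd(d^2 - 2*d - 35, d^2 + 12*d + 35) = d + 5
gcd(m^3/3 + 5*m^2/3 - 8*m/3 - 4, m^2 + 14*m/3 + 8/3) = 1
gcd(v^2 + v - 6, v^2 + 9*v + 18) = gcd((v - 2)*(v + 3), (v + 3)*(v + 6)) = v + 3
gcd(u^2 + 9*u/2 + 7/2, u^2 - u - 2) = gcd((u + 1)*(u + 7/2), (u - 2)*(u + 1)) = u + 1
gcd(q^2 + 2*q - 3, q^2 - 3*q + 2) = q - 1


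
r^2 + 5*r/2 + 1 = (r + 1/2)*(r + 2)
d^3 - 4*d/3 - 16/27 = (d - 4/3)*(d + 2/3)^2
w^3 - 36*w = w*(w - 6)*(w + 6)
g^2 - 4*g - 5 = (g - 5)*(g + 1)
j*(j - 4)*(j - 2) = j^3 - 6*j^2 + 8*j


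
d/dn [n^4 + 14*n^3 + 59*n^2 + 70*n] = 4*n^3 + 42*n^2 + 118*n + 70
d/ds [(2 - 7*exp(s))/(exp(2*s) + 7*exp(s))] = (7*exp(2*s) - 4*exp(s) - 14)*exp(-s)/(exp(2*s) + 14*exp(s) + 49)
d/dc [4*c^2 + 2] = 8*c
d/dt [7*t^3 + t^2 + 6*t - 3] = 21*t^2 + 2*t + 6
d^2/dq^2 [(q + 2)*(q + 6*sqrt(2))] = 2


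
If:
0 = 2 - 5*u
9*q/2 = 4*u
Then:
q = 16/45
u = 2/5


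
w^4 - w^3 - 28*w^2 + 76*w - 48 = (w - 4)*(w - 2)*(w - 1)*(w + 6)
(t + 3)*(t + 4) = t^2 + 7*t + 12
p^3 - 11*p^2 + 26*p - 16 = (p - 8)*(p - 2)*(p - 1)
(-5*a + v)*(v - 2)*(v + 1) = -5*a*v^2 + 5*a*v + 10*a + v^3 - v^2 - 2*v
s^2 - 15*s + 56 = (s - 8)*(s - 7)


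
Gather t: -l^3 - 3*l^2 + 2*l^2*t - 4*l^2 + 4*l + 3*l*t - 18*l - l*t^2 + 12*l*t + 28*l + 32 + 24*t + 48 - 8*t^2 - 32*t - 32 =-l^3 - 7*l^2 + 14*l + t^2*(-l - 8) + t*(2*l^2 + 15*l - 8) + 48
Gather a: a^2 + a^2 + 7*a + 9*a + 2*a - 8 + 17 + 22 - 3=2*a^2 + 18*a + 28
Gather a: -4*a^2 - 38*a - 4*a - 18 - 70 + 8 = -4*a^2 - 42*a - 80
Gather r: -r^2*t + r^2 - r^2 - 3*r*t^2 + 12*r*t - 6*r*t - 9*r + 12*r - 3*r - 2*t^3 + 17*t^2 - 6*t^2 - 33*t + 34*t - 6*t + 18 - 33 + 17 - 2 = -r^2*t + r*(-3*t^2 + 6*t) - 2*t^3 + 11*t^2 - 5*t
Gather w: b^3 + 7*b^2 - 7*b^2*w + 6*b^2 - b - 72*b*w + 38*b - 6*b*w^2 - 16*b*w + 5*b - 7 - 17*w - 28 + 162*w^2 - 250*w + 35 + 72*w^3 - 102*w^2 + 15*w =b^3 + 13*b^2 + 42*b + 72*w^3 + w^2*(60 - 6*b) + w*(-7*b^2 - 88*b - 252)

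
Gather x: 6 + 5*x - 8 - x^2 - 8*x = -x^2 - 3*x - 2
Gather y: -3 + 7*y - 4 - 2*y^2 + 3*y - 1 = -2*y^2 + 10*y - 8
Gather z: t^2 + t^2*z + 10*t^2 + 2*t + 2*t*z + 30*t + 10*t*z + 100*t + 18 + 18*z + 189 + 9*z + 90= 11*t^2 + 132*t + z*(t^2 + 12*t + 27) + 297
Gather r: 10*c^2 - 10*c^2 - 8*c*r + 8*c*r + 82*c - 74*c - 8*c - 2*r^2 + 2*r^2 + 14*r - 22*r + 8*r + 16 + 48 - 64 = 0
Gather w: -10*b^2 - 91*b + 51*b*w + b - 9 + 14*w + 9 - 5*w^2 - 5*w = -10*b^2 - 90*b - 5*w^2 + w*(51*b + 9)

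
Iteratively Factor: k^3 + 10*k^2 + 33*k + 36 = (k + 4)*(k^2 + 6*k + 9) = (k + 3)*(k + 4)*(k + 3)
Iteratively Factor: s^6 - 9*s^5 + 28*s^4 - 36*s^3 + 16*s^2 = (s)*(s^5 - 9*s^4 + 28*s^3 - 36*s^2 + 16*s) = s*(s - 2)*(s^4 - 7*s^3 + 14*s^2 - 8*s) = s*(s - 4)*(s - 2)*(s^3 - 3*s^2 + 2*s) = s^2*(s - 4)*(s - 2)*(s^2 - 3*s + 2) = s^2*(s - 4)*(s - 2)^2*(s - 1)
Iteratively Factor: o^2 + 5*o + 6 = (o + 3)*(o + 2)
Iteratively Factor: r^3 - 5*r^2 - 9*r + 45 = (r - 3)*(r^2 - 2*r - 15) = (r - 3)*(r + 3)*(r - 5)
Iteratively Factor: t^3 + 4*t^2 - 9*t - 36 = (t - 3)*(t^2 + 7*t + 12) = (t - 3)*(t + 4)*(t + 3)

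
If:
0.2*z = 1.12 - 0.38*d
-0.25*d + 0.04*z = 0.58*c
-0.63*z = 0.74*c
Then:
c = -0.94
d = 2.36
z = 1.11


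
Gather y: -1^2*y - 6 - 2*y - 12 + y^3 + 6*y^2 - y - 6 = y^3 + 6*y^2 - 4*y - 24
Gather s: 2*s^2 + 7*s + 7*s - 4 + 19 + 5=2*s^2 + 14*s + 20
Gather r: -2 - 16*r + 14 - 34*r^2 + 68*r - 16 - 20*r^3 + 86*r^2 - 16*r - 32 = -20*r^3 + 52*r^2 + 36*r - 36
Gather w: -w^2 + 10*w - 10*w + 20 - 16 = 4 - w^2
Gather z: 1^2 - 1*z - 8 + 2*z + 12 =z + 5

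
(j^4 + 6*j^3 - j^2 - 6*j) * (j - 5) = j^5 + j^4 - 31*j^3 - j^2 + 30*j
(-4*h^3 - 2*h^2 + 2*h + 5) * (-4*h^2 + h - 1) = 16*h^5 + 4*h^4 - 6*h^3 - 16*h^2 + 3*h - 5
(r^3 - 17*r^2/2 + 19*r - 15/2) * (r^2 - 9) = r^5 - 17*r^4/2 + 10*r^3 + 69*r^2 - 171*r + 135/2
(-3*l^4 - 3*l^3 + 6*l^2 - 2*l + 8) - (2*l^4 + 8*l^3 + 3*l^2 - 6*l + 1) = -5*l^4 - 11*l^3 + 3*l^2 + 4*l + 7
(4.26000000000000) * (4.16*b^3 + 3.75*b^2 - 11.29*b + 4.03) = 17.7216*b^3 + 15.975*b^2 - 48.0954*b + 17.1678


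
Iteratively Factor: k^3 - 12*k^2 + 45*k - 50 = (k - 2)*(k^2 - 10*k + 25) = (k - 5)*(k - 2)*(k - 5)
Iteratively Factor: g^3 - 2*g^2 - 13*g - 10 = (g + 2)*(g^2 - 4*g - 5) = (g - 5)*(g + 2)*(g + 1)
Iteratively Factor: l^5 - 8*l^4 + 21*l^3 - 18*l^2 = (l - 2)*(l^4 - 6*l^3 + 9*l^2) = l*(l - 2)*(l^3 - 6*l^2 + 9*l) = l*(l - 3)*(l - 2)*(l^2 - 3*l) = l^2*(l - 3)*(l - 2)*(l - 3)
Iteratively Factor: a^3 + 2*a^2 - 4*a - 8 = (a - 2)*(a^2 + 4*a + 4) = (a - 2)*(a + 2)*(a + 2)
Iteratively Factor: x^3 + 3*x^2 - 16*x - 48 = (x + 4)*(x^2 - x - 12) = (x + 3)*(x + 4)*(x - 4)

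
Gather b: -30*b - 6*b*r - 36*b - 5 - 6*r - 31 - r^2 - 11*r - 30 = b*(-6*r - 66) - r^2 - 17*r - 66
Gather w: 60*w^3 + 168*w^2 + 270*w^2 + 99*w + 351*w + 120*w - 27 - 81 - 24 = 60*w^3 + 438*w^2 + 570*w - 132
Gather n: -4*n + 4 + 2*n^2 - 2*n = 2*n^2 - 6*n + 4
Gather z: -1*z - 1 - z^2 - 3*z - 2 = -z^2 - 4*z - 3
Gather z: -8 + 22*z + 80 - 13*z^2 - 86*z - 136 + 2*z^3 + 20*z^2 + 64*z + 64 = 2*z^3 + 7*z^2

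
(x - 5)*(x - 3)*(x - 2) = x^3 - 10*x^2 + 31*x - 30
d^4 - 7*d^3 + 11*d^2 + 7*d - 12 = (d - 4)*(d - 3)*(d - 1)*(d + 1)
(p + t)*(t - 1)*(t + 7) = p*t^2 + 6*p*t - 7*p + t^3 + 6*t^2 - 7*t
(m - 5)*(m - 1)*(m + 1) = m^3 - 5*m^2 - m + 5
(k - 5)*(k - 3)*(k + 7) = k^3 - k^2 - 41*k + 105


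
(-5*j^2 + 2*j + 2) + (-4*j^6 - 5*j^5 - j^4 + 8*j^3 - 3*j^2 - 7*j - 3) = -4*j^6 - 5*j^5 - j^4 + 8*j^3 - 8*j^2 - 5*j - 1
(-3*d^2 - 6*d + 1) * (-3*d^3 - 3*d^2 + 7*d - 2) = 9*d^5 + 27*d^4 - 6*d^3 - 39*d^2 + 19*d - 2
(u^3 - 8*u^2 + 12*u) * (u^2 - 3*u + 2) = u^5 - 11*u^4 + 38*u^3 - 52*u^2 + 24*u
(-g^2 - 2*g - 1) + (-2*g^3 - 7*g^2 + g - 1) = -2*g^3 - 8*g^2 - g - 2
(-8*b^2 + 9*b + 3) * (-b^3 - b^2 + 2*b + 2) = 8*b^5 - b^4 - 28*b^3 - b^2 + 24*b + 6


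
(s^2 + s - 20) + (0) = s^2 + s - 20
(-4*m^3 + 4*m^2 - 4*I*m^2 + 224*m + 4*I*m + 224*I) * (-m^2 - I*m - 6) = 4*m^5 - 4*m^4 + 8*I*m^4 - 204*m^3 - 8*I*m^3 - 20*m^2 - 424*I*m^2 - 1120*m - 24*I*m - 1344*I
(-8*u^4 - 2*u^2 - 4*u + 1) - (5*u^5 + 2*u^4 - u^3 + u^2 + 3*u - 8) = -5*u^5 - 10*u^4 + u^3 - 3*u^2 - 7*u + 9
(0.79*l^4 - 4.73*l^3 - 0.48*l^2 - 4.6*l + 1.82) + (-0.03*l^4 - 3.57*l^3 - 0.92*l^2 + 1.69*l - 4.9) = 0.76*l^4 - 8.3*l^3 - 1.4*l^2 - 2.91*l - 3.08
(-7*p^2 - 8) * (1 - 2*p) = 14*p^3 - 7*p^2 + 16*p - 8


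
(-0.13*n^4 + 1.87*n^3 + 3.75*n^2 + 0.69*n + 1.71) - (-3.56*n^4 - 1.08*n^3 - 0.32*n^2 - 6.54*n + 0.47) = 3.43*n^4 + 2.95*n^3 + 4.07*n^2 + 7.23*n + 1.24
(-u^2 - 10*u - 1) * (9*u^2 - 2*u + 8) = -9*u^4 - 88*u^3 + 3*u^2 - 78*u - 8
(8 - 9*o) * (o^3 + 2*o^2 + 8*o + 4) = -9*o^4 - 10*o^3 - 56*o^2 + 28*o + 32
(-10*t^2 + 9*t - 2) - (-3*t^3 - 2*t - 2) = 3*t^3 - 10*t^2 + 11*t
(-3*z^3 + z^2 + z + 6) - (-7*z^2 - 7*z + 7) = -3*z^3 + 8*z^2 + 8*z - 1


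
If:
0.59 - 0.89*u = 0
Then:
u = 0.66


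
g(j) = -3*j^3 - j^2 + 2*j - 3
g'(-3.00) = -73.00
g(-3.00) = 63.00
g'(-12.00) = -1270.00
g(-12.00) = 5013.00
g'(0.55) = -1.82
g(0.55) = -2.70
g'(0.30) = 0.59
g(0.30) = -2.57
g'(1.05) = -10.02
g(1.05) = -5.48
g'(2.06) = -40.31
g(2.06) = -29.35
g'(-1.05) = -5.82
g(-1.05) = -2.73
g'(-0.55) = 0.38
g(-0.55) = -3.90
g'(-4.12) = -142.53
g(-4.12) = 181.59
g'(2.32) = -51.08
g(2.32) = -41.20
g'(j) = -9*j^2 - 2*j + 2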